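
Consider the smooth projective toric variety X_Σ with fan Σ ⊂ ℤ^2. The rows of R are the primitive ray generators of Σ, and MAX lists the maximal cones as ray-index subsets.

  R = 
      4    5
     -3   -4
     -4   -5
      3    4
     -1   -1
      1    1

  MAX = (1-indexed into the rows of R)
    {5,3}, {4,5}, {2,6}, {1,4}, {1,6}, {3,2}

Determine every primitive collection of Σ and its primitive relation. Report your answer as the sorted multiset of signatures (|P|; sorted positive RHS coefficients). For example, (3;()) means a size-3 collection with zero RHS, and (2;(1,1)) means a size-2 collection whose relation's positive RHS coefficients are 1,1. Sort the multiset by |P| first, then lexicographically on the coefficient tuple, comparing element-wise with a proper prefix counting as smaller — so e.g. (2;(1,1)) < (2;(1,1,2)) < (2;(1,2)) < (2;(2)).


Σ has 9 primitive collections:

  P={1,3}:  v_{1} + v_{3} = 0 ; sig = (2;())
  P={2,4}:  v_{2} + v_{4} = 0 ; sig = (2;())
  P={5,6}:  v_{5} + v_{6} = 0 ; sig = (2;())
  P={1,2}:  v_{1} + v_{2} = v_{6} ; sig = (2;(1))
  P={1,5}:  v_{1} + v_{5} = v_{4} ; sig = (2;(1))
  P={2,5}:  v_{2} + v_{5} = v_{3} ; sig = (2;(1))
  P={3,4}:  v_{3} + v_{4} = v_{5} ; sig = (2;(1))
  P={3,6}:  v_{3} + v_{6} = v_{2} ; sig = (2;(1))
  P={4,6}:  v_{4} + v_{6} = v_{1} ; sig = (2;(1))

so the primitive-relation signature multiset is
[(2;()), (2;()), (2;()), (2;(1)), (2;(1)), (2;(1)), (2;(1)), (2;(1)), (2;(1))]


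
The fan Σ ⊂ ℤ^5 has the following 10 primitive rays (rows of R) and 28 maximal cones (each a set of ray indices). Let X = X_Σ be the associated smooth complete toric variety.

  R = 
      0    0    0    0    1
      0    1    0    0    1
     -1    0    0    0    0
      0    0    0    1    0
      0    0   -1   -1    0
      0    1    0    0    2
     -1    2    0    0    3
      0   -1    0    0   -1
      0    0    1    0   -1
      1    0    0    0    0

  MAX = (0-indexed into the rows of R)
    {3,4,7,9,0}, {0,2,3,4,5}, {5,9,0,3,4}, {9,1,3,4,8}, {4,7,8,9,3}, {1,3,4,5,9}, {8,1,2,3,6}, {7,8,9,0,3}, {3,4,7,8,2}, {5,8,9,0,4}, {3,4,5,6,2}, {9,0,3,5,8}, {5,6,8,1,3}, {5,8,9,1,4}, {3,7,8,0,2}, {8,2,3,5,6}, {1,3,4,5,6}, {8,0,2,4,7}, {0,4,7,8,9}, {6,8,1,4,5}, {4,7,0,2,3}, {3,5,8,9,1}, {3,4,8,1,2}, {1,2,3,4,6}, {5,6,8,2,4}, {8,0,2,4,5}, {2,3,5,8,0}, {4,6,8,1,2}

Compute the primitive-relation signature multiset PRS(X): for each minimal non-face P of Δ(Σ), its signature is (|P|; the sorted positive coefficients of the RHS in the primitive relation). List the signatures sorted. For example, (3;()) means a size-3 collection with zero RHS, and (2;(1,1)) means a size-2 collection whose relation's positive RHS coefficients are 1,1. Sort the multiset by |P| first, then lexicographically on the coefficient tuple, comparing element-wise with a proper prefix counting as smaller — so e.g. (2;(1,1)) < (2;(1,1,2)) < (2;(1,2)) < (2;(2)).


11 collections generate NE(X_Σ); each relation:

  • {1,7}:  v_{1} + v_{7} = 0  so sig = (2;())
  • {2,9}:  v_{2} + v_{9} = 0  so sig = (2;())
  • {0,1}:  v_{0} + v_{1} = v_{5}  so sig = (2;(1))
  • {5,7}:  v_{5} + v_{7} = v_{0}  so sig = (2;(1))
  • {6,7}:  v_{6} + v_{7} = v_{2} + v_{5}  so sig = (2;(1,1))
  • {6,9}:  v_{6} + v_{9} = v_{1} + v_{5}  so sig = (2;(1,1))
  • {0,6}:  v_{0} + v_{6} = v_{2} + 2·v_{5}  so sig = (2;(1,2))
  • {1,2,5}:  v_{1} + v_{2} + v_{5} = v_{6}  so sig = (3;(1))
  • {0,3,4,8}:  v_{0} + v_{3} + v_{4} + v_{8} = 0  so sig = (4;())
  • {3,4,5,8}:  v_{3} + v_{4} + v_{5} + v_{8} = v_{1}  so sig = (4;(1))
  • {3,4,6,8}:  v_{3} + v_{4} + v_{6} + v_{8} = 2·v_{1} + v_{2}  so sig = (4;(1,2))

Hence PRS(X_Σ) =
    (2;())
    (2;())
    (2;(1))
    (2;(1))
    (2;(1,1))
    (2;(1,1))
    (2;(1,2))
    (3;(1))
    (4;())
    (4;(1))
    (4;(1,2))


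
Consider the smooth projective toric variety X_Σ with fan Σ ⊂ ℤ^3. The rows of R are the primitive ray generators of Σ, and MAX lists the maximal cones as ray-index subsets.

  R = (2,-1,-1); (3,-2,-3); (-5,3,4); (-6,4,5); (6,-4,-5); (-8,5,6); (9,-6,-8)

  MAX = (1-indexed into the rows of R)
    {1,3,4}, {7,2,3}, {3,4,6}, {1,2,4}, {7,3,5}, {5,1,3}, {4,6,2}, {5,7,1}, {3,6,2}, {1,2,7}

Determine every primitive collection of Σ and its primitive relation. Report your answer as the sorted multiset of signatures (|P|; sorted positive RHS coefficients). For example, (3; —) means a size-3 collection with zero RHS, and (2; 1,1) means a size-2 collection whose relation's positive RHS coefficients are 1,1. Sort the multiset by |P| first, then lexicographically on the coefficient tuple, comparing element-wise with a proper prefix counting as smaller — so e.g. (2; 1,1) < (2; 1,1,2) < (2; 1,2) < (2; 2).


Minimal non-faces — 9 found among 7 rays, 10 max cones:

  P={4,5}:  v_{4} + v_{5} = 0  ⟹  sig = (2; —)
  P={1,6}:  v_{1} + v_{6} = v_{4}  ⟹  sig = (2; 1)
  P={2,5}:  v_{2} + v_{5} = v_{7}  ⟹  sig = (2; 1)
  P={4,7}:  v_{4} + v_{7} = v_{2}  ⟹  sig = (2; 1)
  P={5,6}:  v_{5} + v_{6} = v_{2} + v_{3}  ⟹  sig = (2; 1,1)
  P={6,7}:  v_{6} + v_{7} = 2·v_{2} + v_{3}  ⟹  sig = (2; 1,2)
  P={1,2,3}:  v_{1} + v_{2} + v_{3} = 0  ⟹  sig = (3; —)
  P={1,3,7}:  v_{1} + v_{3} + v_{7} = v_{5}  ⟹  sig = (3; 1)
  P={2,3,4}:  v_{2} + v_{3} + v_{4} = v_{6}  ⟹  sig = (3; 1)

Hence PRS(X_Σ) =
    (2; —)
    (2; 1)
    (2; 1)
    (2; 1)
    (2; 1,1)
    (2; 1,2)
    (3; —)
    (3; 1)
    (3; 1)


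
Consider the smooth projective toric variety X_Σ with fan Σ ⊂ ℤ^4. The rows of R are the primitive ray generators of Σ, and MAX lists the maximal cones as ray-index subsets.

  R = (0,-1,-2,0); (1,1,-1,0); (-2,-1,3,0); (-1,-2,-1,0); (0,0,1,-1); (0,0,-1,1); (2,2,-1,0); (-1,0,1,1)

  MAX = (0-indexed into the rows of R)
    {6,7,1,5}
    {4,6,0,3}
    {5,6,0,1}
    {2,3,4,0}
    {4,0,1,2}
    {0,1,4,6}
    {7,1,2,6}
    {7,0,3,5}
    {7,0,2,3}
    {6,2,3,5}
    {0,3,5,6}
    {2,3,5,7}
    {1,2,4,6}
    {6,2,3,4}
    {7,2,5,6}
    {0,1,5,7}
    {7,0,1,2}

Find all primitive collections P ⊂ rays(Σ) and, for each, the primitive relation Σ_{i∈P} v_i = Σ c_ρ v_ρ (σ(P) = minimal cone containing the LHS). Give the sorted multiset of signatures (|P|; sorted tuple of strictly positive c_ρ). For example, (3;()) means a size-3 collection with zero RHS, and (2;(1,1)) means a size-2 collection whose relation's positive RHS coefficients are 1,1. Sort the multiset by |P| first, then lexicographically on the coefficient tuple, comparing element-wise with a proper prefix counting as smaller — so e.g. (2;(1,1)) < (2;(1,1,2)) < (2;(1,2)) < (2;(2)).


8 minimal non-faces of Δ(Σ) (on 8 rays):

  P = {4,5}:  v_{4} + v_{5} = 0  ⟹  sig = (2;())
  P = {1,3}:  v_{1} + v_{3} = v_{0}  ⟹  sig = (2;(1))
  P = {4,7}:  v_{4} + v_{7} = v_{1} + v_{2}  ⟹  sig = (2;(1,1))
  P = {0,2,6}:  v_{0} + v_{2} + v_{6} = 0  ⟹  sig = (3;())
  P = {1,2,5}:  v_{1} + v_{2} + v_{5} = v_{7}  ⟹  sig = (3;(1))
  P = {3,6,7}:  v_{3} + v_{6} + v_{7} = v_{5}  ⟹  sig = (3;(1))
  P = {0,2,5}:  v_{0} + v_{2} + v_{5} = v_{3} + v_{7}  ⟹  sig = (3;(1,1))
  P = {0,6,7}:  v_{0} + v_{6} + v_{7} = v_{1} + v_{5}  ⟹  sig = (3;(1,1))

Hence PRS(X_Σ) =
    (2;())
    (2;(1))
    (2;(1,1))
    (3;())
    (3;(1))
    (3;(1))
    (3;(1,1))
    (3;(1,1))


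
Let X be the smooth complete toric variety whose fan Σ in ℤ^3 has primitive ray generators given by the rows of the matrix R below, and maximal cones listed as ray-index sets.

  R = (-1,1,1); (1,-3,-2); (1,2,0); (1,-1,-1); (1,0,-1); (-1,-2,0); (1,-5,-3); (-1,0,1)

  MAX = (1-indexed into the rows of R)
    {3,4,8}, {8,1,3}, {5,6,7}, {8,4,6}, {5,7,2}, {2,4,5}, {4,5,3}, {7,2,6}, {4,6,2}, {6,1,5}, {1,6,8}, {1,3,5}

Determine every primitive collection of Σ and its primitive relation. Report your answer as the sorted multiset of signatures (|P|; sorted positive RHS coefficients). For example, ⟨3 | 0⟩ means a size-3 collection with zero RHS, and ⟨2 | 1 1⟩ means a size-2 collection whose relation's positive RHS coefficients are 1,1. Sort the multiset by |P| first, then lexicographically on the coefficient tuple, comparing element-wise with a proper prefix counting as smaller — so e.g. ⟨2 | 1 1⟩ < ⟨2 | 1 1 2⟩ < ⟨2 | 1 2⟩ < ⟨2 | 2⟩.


12 collections generate NE(X_Σ); each relation:

  {1,4}:  v_{1} + v_{4} = 0  →  sig = ⟨2 | 0⟩
  {3,6}:  v_{3} + v_{6} = 0  →  sig = ⟨2 | 0⟩
  {5,8}:  v_{5} + v_{8} = 0  →  sig = ⟨2 | 0⟩
  {1,2}:  v_{1} + v_{2} = v_{5} + v_{6}  →  sig = ⟨2 | 1 1⟩
  {2,3}:  v_{2} + v_{3} = v_{4} + v_{5}  →  sig = ⟨2 | 1 1⟩
  {2,8}:  v_{2} + v_{8} = v_{4} + v_{6}  →  sig = ⟨2 | 1 1⟩
  {3,7}:  v_{3} + v_{7} = v_{2} + v_{5}  →  sig = ⟨2 | 1 1⟩
  {7,8}:  v_{7} + v_{8} = v_{2} + v_{6}  →  sig = ⟨2 | 1 1⟩
  {4,7}:  v_{4} + v_{7} = 2·v_{2}  →  sig = ⟨2 | 2⟩
  {1,7}:  v_{1} + v_{7} = 2·v_{5} + 2·v_{6}  →  sig = ⟨2 | 2 2⟩
  {2,5,6}:  v_{2} + v_{5} + v_{6} = v_{7}  →  sig = ⟨3 | 1⟩
  {4,5,6}:  v_{4} + v_{5} + v_{6} = v_{2}  →  sig = ⟨3 | 1⟩

so the primitive-relation signature multiset is
{ ⟨2 | 0⟩ ×3,  ⟨2 | 1 1⟩ ×5,  ⟨2 | 2⟩,  ⟨2 | 2 2⟩,  ⟨3 | 1⟩ ×2 }


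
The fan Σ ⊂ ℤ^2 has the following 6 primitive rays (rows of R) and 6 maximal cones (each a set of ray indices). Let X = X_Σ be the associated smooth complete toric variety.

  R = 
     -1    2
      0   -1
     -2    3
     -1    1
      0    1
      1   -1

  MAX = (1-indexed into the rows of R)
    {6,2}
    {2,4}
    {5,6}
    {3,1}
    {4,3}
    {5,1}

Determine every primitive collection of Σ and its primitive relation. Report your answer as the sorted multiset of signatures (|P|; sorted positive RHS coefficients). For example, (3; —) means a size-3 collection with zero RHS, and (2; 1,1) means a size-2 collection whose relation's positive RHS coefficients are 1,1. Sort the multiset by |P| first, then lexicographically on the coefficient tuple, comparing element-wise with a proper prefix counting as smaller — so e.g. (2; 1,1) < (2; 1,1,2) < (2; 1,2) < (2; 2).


Minimal non-faces — 9 found among 6 rays, 6 max cones:

  • {2,5}:  v_{2} + v_{5} = 0 — sig = (2; —)
  • {4,6}:  v_{4} + v_{6} = 0 — sig = (2; —)
  • {1,2}:  v_{1} + v_{2} = v_{4} — sig = (2; 1)
  • {1,4}:  v_{1} + v_{4} = v_{3} — sig = (2; 1)
  • {1,6}:  v_{1} + v_{6} = v_{5} — sig = (2; 1)
  • {3,6}:  v_{3} + v_{6} = v_{1} — sig = (2; 1)
  • {4,5}:  v_{4} + v_{5} = v_{1} — sig = (2; 1)
  • {2,3}:  v_{2} + v_{3} = 2·v_{4} — sig = (2; 2)
  • {3,5}:  v_{3} + v_{5} = 2·v_{1} — sig = (2; 2)

Sorted signature multiset PRS(X):
{ (2; —) ×2,  (2; 1) ×5,  (2; 2) ×2 }


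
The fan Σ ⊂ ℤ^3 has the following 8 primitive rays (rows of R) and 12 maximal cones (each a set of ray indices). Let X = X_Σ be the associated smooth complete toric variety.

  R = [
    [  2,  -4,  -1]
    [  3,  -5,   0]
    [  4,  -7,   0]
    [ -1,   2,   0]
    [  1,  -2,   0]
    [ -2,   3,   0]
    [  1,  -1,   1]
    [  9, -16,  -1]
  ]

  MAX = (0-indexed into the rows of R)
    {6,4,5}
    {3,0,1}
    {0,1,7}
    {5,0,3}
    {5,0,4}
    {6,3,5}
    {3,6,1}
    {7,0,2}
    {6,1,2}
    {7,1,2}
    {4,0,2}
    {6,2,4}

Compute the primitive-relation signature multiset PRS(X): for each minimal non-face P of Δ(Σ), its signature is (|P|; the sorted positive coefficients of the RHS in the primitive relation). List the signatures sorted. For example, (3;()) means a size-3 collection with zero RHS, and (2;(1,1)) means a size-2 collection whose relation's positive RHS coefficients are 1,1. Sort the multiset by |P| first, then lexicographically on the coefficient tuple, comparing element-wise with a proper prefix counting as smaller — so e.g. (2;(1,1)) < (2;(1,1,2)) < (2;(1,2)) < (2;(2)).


|primitive collections| = 11. Relations:

  P = {3,4}:  v_{3} + v_{4} = 0 ; sig = (2;())
  P = {0,6}:  v_{0} + v_{6} = v_{1} ; sig = (2;(1))
  P = {1,4}:  v_{1} + v_{4} = v_{2} ; sig = (2;(1))
  P = {1,5}:  v_{1} + v_{5} = v_{4} ; sig = (2;(1))
  P = {2,3}:  v_{2} + v_{3} = v_{1} ; sig = (2;(1))
  P = {5,7}:  v_{5} + v_{7} = v_{0} + v_{2} + v_{4} ; sig = (2;(1,1,1))
  P = {3,7}:  v_{3} + v_{7} = v_{0} + 2·v_{1} ; sig = (2;(1,2))
  P = {4,7}:  v_{4} + v_{7} = v_{0} + 2·v_{2} ; sig = (2;(1,2))
  P = {6,7}:  v_{6} + v_{7} = 2·v_{1} + v_{2} ; sig = (2;(1,2))
  P = {2,5}:  v_{2} + v_{5} = 2·v_{4} ; sig = (2;(2))
  P = {0,1,2}:  v_{0} + v_{1} + v_{2} = v_{7} ; sig = (3;(1))

Hence PRS(X_Σ) =
{ (2;()),  (2;(1)) ×4,  (2;(1,1,1)),  (2;(1,2)) ×3,  (2;(2)),  (3;(1)) }


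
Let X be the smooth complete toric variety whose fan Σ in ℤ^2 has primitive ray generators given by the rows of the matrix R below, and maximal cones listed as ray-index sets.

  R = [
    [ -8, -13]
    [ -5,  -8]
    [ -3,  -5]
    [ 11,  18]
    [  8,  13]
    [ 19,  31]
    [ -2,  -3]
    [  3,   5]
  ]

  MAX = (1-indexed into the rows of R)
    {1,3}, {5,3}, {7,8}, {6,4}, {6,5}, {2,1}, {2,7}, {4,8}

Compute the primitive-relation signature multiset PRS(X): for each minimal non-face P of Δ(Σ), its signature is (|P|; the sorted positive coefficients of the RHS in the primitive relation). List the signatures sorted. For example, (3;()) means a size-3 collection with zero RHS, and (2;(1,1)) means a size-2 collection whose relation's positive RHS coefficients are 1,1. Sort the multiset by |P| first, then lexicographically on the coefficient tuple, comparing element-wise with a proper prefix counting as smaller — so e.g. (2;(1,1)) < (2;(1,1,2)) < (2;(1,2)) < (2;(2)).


Δ(Σ) — 8 vertices, 20 min non-faces:

  P = {1,5}:  v_{1} + v_{5} = 0 ; sig = (2;())
  P = {3,8}:  v_{3} + v_{8} = 0 ; sig = (2;())
  P = {1,4}:  v_{1} + v_{4} = v_{8} ; sig = (2;(1))
  P = {1,6}:  v_{1} + v_{6} = v_{4} ; sig = (2;(1))
  P = {1,8}:  v_{1} + v_{8} = v_{2} ; sig = (2;(1))
  P = {2,3}:  v_{2} + v_{3} = v_{1} ; sig = (2;(1))
  P = {2,5}:  v_{2} + v_{5} = v_{8} ; sig = (2;(1))
  P = {2,8}:  v_{2} + v_{8} = v_{7} ; sig = (2;(1))
  P = {3,4}:  v_{3} + v_{4} = v_{5} ; sig = (2;(1))
  P = {3,7}:  v_{3} + v_{7} = v_{2} ; sig = (2;(1))
  P = {4,5}:  v_{4} + v_{5} = v_{6} ; sig = (2;(1))
  P = {5,8}:  v_{5} + v_{8} = v_{4} ; sig = (2;(1))
  P = {2,6}:  v_{2} + v_{6} = v_{4} + v_{8} ; sig = (2;(1,1))
  P = {6,7}:  v_{6} + v_{7} = v_{4} + 2·v_{8} ; sig = (2;(1,2))
  P = {1,7}:  v_{1} + v_{7} = 2·v_{2} ; sig = (2;(2))
  P = {2,4}:  v_{2} + v_{4} = 2·v_{8} ; sig = (2;(2))
  P = {3,6}:  v_{3} + v_{6} = 2·v_{5} ; sig = (2;(2))
  P = {5,7}:  v_{5} + v_{7} = 2·v_{8} ; sig = (2;(2))
  P = {6,8}:  v_{6} + v_{8} = 2·v_{4} ; sig = (2;(2))
  P = {4,7}:  v_{4} + v_{7} = 3·v_{8} ; sig = (2;(3))

Sorted signature multiset PRS(X):
{ (2;()) ×2,  (2;(1)) ×10,  (2;(1,1)),  (2;(1,2)),  (2;(2)) ×5,  (2;(3)) }


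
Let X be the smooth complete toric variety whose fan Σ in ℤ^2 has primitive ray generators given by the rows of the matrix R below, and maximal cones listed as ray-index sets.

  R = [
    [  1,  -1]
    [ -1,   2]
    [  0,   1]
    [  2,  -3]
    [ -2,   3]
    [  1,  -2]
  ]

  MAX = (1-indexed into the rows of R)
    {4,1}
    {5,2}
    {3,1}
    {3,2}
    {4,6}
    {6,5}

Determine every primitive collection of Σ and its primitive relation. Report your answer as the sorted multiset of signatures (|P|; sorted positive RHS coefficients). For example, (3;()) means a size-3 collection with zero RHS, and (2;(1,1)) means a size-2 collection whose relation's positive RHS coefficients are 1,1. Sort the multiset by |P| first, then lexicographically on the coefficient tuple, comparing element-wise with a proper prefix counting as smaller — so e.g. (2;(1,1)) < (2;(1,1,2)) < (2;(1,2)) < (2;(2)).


Δ(Σ) — 6 vertices, 9 min non-faces:

  P={2,6}:  v_{2} + v_{6} = 0  ⟹  sig = (2;())
  P={4,5}:  v_{4} + v_{5} = 0  ⟹  sig = (2;())
  P={1,2}:  v_{1} + v_{2} = v_{3}  ⟹  sig = (2;(1))
  P={1,5}:  v_{1} + v_{5} = v_{2}  ⟹  sig = (2;(1))
  P={1,6}:  v_{1} + v_{6} = v_{4}  ⟹  sig = (2;(1))
  P={2,4}:  v_{2} + v_{4} = v_{1}  ⟹  sig = (2;(1))
  P={3,6}:  v_{3} + v_{6} = v_{1}  ⟹  sig = (2;(1))
  P={3,4}:  v_{3} + v_{4} = 2·v_{1}  ⟹  sig = (2;(2))
  P={3,5}:  v_{3} + v_{5} = 2·v_{2}  ⟹  sig = (2;(2))

so the primitive-relation signature multiset is
{ (2;()) ×2,  (2;(1)) ×5,  (2;(2)) ×2 }


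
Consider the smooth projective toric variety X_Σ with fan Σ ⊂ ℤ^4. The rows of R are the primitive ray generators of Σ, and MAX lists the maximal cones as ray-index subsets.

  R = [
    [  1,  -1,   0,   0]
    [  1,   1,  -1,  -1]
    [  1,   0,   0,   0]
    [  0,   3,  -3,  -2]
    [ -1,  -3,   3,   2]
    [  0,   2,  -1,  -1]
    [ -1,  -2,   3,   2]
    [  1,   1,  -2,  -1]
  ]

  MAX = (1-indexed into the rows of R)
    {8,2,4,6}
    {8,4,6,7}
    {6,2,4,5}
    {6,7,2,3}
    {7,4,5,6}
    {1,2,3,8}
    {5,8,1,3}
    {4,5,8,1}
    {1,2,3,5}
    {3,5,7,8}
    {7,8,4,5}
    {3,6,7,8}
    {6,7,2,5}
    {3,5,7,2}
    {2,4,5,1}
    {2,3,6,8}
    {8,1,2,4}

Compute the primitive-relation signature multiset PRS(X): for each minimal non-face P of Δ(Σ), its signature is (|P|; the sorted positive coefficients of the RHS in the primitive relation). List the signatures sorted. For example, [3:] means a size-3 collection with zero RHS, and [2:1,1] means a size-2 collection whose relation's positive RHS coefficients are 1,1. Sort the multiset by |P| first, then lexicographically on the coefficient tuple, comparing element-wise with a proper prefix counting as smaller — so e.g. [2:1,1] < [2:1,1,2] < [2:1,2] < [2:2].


|primitive collections| = 8. Relations:

  P = {1,6}:  v_{1} + v_{6} = v_{2} — sig = [2:1]
  P = {1,7}:  v_{1} + v_{7} = v_{3} + v_{5} — sig = [2:1,1]
  P = {3,4}:  v_{3} + v_{4} = v_{6} + v_{8} — sig = [2:1,1]
  P = {5,6,8}:  v_{5} + v_{6} + v_{8} = 0 — sig = [3:]
  P = {2,4,7}:  v_{2} + v_{4} + v_{7} = v_{6} — sig = [3:1]
  P = {2,5,8}:  v_{2} + v_{5} + v_{8} = v_{1} — sig = [3:1]
  P = {2,7,8}:  v_{2} + v_{7} + v_{8} = v_{3} — sig = [3:1]
  P = {3,5,6}:  v_{3} + v_{5} + v_{6} = v_{2} + v_{7} — sig = [3:1,1]

Sorted signature multiset PRS(X):
{ [2:1],  [2:1,1] ×2,  [3:],  [3:1] ×3,  [3:1,1] }


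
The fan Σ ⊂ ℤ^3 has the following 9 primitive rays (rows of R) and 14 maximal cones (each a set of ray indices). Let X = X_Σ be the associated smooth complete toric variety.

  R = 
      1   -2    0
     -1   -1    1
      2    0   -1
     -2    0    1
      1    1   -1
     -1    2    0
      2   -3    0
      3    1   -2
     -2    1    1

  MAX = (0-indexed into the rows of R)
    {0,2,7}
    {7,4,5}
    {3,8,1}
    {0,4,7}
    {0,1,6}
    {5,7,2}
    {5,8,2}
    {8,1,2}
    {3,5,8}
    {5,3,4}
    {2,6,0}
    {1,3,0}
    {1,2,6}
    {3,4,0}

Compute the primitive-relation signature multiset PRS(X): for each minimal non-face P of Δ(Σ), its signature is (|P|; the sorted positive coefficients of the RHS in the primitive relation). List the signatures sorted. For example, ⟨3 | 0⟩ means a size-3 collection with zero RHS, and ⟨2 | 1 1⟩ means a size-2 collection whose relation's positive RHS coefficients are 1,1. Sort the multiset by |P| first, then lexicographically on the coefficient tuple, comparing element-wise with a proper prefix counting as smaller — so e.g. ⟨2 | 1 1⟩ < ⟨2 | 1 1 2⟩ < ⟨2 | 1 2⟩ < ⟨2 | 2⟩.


Minimal non-faces — 16 found among 9 rays, 14 max cones:

  • {0,5}:  v_{0} + v_{5} = 0  so sig = ⟨2 | 0⟩
  • {1,4}:  v_{1} + v_{4} = 0  so sig = ⟨2 | 0⟩
  • {2,3}:  v_{2} + v_{3} = 0  so sig = ⟨2 | 0⟩
  • {0,8}:  v_{0} + v_{8} = v_{1}  so sig = ⟨2 | 1⟩
  • {1,5}:  v_{1} + v_{5} = v_{8}  so sig = ⟨2 | 1⟩
  • {1,7}:  v_{1} + v_{7} = v_{2}  so sig = ⟨2 | 1⟩
  • {2,4}:  v_{2} + v_{4} = v_{7}  so sig = ⟨2 | 1⟩
  • {3,7}:  v_{3} + v_{7} = v_{4}  so sig = ⟨2 | 1⟩
  • {4,8}:  v_{4} + v_{8} = v_{5}  so sig = ⟨2 | 1⟩
  • {3,6}:  v_{3} + v_{6} = v_{0} + v_{1}  so sig = ⟨2 | 1 1⟩
  • {4,6}:  v_{4} + v_{6} = v_{0} + v_{2}  so sig = ⟨2 | 1 1⟩
  • {5,6}:  v_{5} + v_{6} = v_{1} + v_{2}  so sig = ⟨2 | 1 1⟩
  • {7,8}:  v_{7} + v_{8} = v_{2} + v_{5}  so sig = ⟨2 | 1 1⟩
  • {6,7}:  v_{6} + v_{7} = v_{0} + 2·v_{2}  so sig = ⟨2 | 1 2⟩
  • {6,8}:  v_{6} + v_{8} = 2·v_{1} + v_{2}  so sig = ⟨2 | 1 2⟩
  • {0,1,2}:  v_{0} + v_{1} + v_{2} = v_{6}  so sig = ⟨3 | 1⟩

Signatures (|P|; sorted positive RHS coefficients), sorted:
    |P|=2: 15 collections, coeffs (), (), (), (1), (1), (1), (1), (1), (1), (1,1), (1,1), (1,1), (1,1), (1,2), (1,2)
    |P|=3: 1 collection, coeffs (1)


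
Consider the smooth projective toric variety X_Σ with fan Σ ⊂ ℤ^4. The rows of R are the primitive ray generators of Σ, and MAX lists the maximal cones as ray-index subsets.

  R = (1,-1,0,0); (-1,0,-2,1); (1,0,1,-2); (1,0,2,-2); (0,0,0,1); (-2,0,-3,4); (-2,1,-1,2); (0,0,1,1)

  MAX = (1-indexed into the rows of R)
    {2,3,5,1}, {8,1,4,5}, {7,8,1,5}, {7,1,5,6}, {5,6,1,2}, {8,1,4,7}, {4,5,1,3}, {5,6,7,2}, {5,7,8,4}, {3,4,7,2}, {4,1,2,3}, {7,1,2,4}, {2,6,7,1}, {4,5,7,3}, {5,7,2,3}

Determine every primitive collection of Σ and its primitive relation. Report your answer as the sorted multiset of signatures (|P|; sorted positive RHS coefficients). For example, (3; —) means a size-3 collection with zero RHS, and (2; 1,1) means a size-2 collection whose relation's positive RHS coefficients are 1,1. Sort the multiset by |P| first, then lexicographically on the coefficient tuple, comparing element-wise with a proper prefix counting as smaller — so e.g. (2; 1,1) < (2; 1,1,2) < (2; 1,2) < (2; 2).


Minimal non-faces — 9 found among 8 rays, 15 max cones:

  P={2,8}:  v_{2} + v_{8} = v_{1} + v_{7} ; sig = (2; 1,1)
  P={3,6}:  v_{3} + v_{6} = v_{2} + v_{5} ; sig = (2; 1,1)
  P={3,8}:  v_{3} + v_{8} = v_{4} + v_{5} ; sig = (2; 1,1)
  P={4,6}:  v_{4} + v_{6} = v_{1} + v_{7} ; sig = (2; 1,1)
  P={6,8}:  v_{6} + v_{8} = 2·v_{1} + v_{5} + 2·v_{7} ; sig = (2; 1,2,2)
  P={1,3,7}:  v_{1} + v_{3} + v_{7} = 0 ; sig = (3; —)
  P={2,4,5}:  v_{2} + v_{4} + v_{5} = 0 ; sig = (3; —)
  P={1,2,5,7}:  v_{1} + v_{2} + v_{5} + v_{7} = v_{6} ; sig = (4; 1)
  P={1,4,5,7}:  v_{1} + v_{4} + v_{5} + v_{7} = v_{8} ; sig = (4; 1)

Signatures (|P|; sorted positive RHS coefficients), sorted:
    (2; 1,1)
    (2; 1,1)
    (2; 1,1)
    (2; 1,1)
    (2; 1,2,2)
    (3; —)
    (3; —)
    (4; 1)
    (4; 1)


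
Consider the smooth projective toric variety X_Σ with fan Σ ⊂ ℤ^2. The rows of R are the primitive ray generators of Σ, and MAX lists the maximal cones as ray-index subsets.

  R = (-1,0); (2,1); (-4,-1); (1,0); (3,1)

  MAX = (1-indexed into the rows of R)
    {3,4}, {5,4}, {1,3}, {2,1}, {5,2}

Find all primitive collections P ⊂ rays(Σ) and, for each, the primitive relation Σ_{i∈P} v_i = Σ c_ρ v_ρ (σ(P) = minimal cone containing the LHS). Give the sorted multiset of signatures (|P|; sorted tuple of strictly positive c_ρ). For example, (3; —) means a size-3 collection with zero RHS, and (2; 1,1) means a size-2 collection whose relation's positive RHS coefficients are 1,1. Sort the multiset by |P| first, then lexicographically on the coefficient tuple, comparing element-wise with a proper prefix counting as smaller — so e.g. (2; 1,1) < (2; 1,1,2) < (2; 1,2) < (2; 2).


|primitive collections| = 5. Relations:

  • {1,4}:  v_{1} + v_{4} = 0  ⇒ sig = (2; —)
  • {1,5}:  v_{1} + v_{5} = v_{2}  ⇒ sig = (2; 1)
  • {2,4}:  v_{2} + v_{4} = v_{5}  ⇒ sig = (2; 1)
  • {3,5}:  v_{3} + v_{5} = v_{1}  ⇒ sig = (2; 1)
  • {2,3}:  v_{2} + v_{3} = 2·v_{1}  ⇒ sig = (2; 2)

so the primitive-relation signature multiset is
    |P|=2: 5 collections, coeffs (), (1), (1), (1), (2)


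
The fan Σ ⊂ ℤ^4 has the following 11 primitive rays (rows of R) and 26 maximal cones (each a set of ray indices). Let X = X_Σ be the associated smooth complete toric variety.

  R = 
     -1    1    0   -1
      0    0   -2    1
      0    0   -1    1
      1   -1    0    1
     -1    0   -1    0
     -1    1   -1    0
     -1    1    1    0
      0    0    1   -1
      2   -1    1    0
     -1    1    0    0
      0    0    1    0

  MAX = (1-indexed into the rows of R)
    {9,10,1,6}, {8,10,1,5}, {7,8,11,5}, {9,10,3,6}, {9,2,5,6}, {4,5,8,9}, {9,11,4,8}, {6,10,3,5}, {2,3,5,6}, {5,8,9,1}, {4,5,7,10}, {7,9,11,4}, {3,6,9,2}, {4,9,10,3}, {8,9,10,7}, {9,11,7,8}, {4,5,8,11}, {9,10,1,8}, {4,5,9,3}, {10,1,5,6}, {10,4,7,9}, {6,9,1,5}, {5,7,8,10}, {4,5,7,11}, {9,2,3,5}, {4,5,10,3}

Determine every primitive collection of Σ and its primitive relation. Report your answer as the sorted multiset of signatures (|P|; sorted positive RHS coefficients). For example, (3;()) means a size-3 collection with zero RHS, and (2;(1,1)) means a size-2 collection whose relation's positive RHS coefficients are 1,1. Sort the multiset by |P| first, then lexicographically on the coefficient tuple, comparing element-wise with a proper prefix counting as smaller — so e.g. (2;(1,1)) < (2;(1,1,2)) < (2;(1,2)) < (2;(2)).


24 minimal non-faces of Δ(Σ) (on 11 rays):

  P = {1,4}:  v_{1} + v_{4} = 0 — sig = (2;())
  P = {3,8}:  v_{3} + v_{8} = 0 — sig = (2;())
  P = {1,3}:  v_{1} + v_{3} = v_{6} — sig = (2;(1))
  P = {2,11}:  v_{2} + v_{11} = v_{3} — sig = (2;(1))
  P = {4,6}:  v_{4} + v_{6} = v_{3} — sig = (2;(1))
  P = {6,8}:  v_{6} + v_{8} = v_{1} — sig = (2;(1))
  P = {6,11}:  v_{6} + v_{11} = v_{10} — sig = (2;(1))
  P = {10,11}:  v_{10} + v_{11} = v_{7} — sig = (2;(1))
  P = {1,11}:  v_{1} + v_{11} = v_{8} + v_{10} — sig = (2;(1,1))
  P = {2,7}:  v_{2} + v_{7} = v_{3} + v_{10} — sig = (2;(1,1))
  P = {2,10}:  v_{2} + v_{10} = v_{3} + v_{6} — sig = (2;(1,1))
  P = {3,11}:  v_{3} + v_{11} = v_{4} + v_{10} — sig = (2;(1,1))
  P = {2,8}:  v_{2} + v_{8} = v_{5} + v_{6} + v_{9} — sig = (2;(1,1,1))
  P = {1,2}:  v_{1} + v_{2} = v_{5} + 2·v_{6} + v_{9} — sig = (2;(1,1,2))
  P = {2,4}:  v_{2} + v_{4} = 2·v_{3} + v_{5} + v_{9} — sig = (2;(1,1,2))
  P = {1,7}:  v_{1} + v_{7} = v_{8} + 2·v_{10} — sig = (2;(1,2))
  P = {3,7}:  v_{3} + v_{7} = v_{4} + 2·v_{10} — sig = (2;(1,2))
  P = {6,7}:  v_{6} + v_{7} = 2·v_{10} — sig = (2;(2))
  P = {5,9,10}:  v_{5} + v_{9} + v_{10} = 0 — sig = (3;())
  P = {4,8,10}:  v_{4} + v_{8} + v_{10} = v_{11} — sig = (3;(1))
  P = {5,7,9}:  v_{5} + v_{7} + v_{9} = v_{11} — sig = (3;(1))
  P = {5,9,11}:  v_{5} + v_{9} + v_{11} = v_{4} + v_{8} — sig = (3;(1,1))
  P = {4,7,8}:  v_{4} + v_{7} + v_{8} = 2·v_{11} — sig = (3;(2))
  P = {3,5,6,9}:  v_{3} + v_{5} + v_{6} + v_{9} = v_{2} — sig = (4;(1))

Signatures (|P|; sorted positive RHS coefficients), sorted:
    (2;())
    (2;())
    (2;(1))
    (2;(1))
    (2;(1))
    (2;(1))
    (2;(1))
    (2;(1))
    (2;(1,1))
    (2;(1,1))
    (2;(1,1))
    (2;(1,1))
    (2;(1,1,1))
    (2;(1,1,2))
    (2;(1,1,2))
    (2;(1,2))
    (2;(1,2))
    (2;(2))
    (3;())
    (3;(1))
    (3;(1))
    (3;(1,1))
    (3;(2))
    (4;(1))


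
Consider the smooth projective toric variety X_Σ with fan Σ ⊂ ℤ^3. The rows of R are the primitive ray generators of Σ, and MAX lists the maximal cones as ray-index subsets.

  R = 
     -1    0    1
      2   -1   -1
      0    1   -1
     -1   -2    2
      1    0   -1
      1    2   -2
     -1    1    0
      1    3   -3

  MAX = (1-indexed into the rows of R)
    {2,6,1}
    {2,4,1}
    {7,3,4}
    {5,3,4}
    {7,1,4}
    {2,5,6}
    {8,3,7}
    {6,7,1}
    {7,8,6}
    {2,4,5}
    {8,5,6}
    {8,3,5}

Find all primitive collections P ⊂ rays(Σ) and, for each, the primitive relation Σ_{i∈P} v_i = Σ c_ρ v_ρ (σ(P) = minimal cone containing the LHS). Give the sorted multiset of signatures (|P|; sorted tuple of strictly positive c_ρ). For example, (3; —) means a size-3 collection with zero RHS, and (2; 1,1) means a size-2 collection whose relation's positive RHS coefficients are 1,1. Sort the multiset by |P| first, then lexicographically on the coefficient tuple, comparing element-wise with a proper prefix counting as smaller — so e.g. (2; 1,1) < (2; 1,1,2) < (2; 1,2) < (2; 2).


Primitive collections (10):

  P={1,5}:  v_{1} + v_{5} = 0  ⟹  sig = (2; —)
  P={4,6}:  v_{4} + v_{6} = 0  ⟹  sig = (2; —)
  P={1,3}:  v_{1} + v_{3} = v_{7}  ⟹  sig = (2; 1)
  P={2,7}:  v_{2} + v_{7} = v_{5}  ⟹  sig = (2; 1)
  P={3,6}:  v_{3} + v_{6} = v_{8}  ⟹  sig = (2; 1)
  P={4,8}:  v_{4} + v_{8} = v_{3}  ⟹  sig = (2; 1)
  P={5,7}:  v_{5} + v_{7} = v_{3}  ⟹  sig = (2; 1)
  P={1,8}:  v_{1} + v_{8} = v_{6} + v_{7}  ⟹  sig = (2; 1,1)
  P={2,8}:  v_{2} + v_{8} = 2·v_{5} + v_{6}  ⟹  sig = (2; 1,2)
  P={2,3}:  v_{2} + v_{3} = 2·v_{5}  ⟹  sig = (2; 2)

so the primitive-relation signature multiset is
[(2; —), (2; —), (2; 1), (2; 1), (2; 1), (2; 1), (2; 1), (2; 1,1), (2; 1,2), (2; 2)]


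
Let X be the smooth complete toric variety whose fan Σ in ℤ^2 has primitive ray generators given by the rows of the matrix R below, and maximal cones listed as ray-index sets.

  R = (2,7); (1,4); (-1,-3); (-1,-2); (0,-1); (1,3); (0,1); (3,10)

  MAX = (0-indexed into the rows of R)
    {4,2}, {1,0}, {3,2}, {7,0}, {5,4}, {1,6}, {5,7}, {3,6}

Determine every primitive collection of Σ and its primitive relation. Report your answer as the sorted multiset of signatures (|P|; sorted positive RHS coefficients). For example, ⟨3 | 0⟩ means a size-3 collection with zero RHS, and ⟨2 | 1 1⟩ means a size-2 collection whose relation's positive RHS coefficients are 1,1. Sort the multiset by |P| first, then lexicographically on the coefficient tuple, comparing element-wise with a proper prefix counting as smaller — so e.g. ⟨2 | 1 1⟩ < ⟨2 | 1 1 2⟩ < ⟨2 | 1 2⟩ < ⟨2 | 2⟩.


Σ has 20 primitive collections:

  • {2,5}:  v_{2} + v_{5} = 0 — sig = ⟨2 | 0⟩
  • {4,6}:  v_{4} + v_{6} = 0 — sig = ⟨2 | 0⟩
  • {0,2}:  v_{0} + v_{2} = v_{1} — sig = ⟨2 | 1⟩
  • {0,5}:  v_{0} + v_{5} = v_{7} — sig = ⟨2 | 1⟩
  • {1,2}:  v_{1} + v_{2} = v_{6} — sig = ⟨2 | 1⟩
  • {1,4}:  v_{1} + v_{4} = v_{5} — sig = ⟨2 | 1⟩
  • {1,5}:  v_{1} + v_{5} = v_{0} — sig = ⟨2 | 1⟩
  • {2,6}:  v_{2} + v_{6} = v_{3} — sig = ⟨2 | 1⟩
  • {2,7}:  v_{2} + v_{7} = v_{0} — sig = ⟨2 | 1⟩
  • {3,4}:  v_{3} + v_{4} = v_{2} — sig = ⟨2 | 1⟩
  • {3,5}:  v_{3} + v_{5} = v_{6} — sig = ⟨2 | 1⟩
  • {5,6}:  v_{5} + v_{6} = v_{1} — sig = ⟨2 | 1⟩
  • {0,3}:  v_{0} + v_{3} = v_{1} + v_{6} — sig = ⟨2 | 1 1⟩
  • {6,7}:  v_{6} + v_{7} = v_{0} + v_{1} — sig = ⟨2 | 1 1⟩
  • {0,4}:  v_{0} + v_{4} = 2·v_{5} — sig = ⟨2 | 2⟩
  • {0,6}:  v_{0} + v_{6} = 2·v_{1} — sig = ⟨2 | 2⟩
  • {1,3}:  v_{1} + v_{3} = 2·v_{6} — sig = ⟨2 | 2⟩
  • {1,7}:  v_{1} + v_{7} = 2·v_{0} — sig = ⟨2 | 2⟩
  • {3,7}:  v_{3} + v_{7} = 2·v_{1} — sig = ⟨2 | 2⟩
  • {4,7}:  v_{4} + v_{7} = 3·v_{5} — sig = ⟨2 | 3⟩

so the primitive-relation signature multiset is
[⟨2 | 0⟩, ⟨2 | 0⟩, ⟨2 | 1⟩, ⟨2 | 1⟩, ⟨2 | 1⟩, ⟨2 | 1⟩, ⟨2 | 1⟩, ⟨2 | 1⟩, ⟨2 | 1⟩, ⟨2 | 1⟩, ⟨2 | 1⟩, ⟨2 | 1⟩, ⟨2 | 1 1⟩, ⟨2 | 1 1⟩, ⟨2 | 2⟩, ⟨2 | 2⟩, ⟨2 | 2⟩, ⟨2 | 2⟩, ⟨2 | 2⟩, ⟨2 | 3⟩]


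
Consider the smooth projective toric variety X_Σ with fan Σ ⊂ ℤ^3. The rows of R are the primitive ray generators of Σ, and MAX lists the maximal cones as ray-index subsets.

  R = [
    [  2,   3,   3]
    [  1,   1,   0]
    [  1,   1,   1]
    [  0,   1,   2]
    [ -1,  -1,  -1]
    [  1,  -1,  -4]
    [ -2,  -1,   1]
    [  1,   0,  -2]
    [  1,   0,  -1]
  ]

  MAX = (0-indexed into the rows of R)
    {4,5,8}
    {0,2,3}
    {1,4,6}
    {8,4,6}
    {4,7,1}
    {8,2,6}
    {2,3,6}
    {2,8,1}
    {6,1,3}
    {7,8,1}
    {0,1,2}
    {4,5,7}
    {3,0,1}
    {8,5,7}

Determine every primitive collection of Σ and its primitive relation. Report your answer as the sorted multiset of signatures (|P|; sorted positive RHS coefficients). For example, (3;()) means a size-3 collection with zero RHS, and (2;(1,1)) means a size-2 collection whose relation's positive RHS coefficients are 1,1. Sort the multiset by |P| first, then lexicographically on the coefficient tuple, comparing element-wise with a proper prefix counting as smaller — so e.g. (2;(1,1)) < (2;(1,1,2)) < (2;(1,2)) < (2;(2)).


Minimal non-faces — 20 found among 9 rays, 14 max cones:

  {2,4}:  v_{2} + v_{4} = 0  →  sig = (2;())
  {3,5}:  v_{3} + v_{5} = v_{7}  →  sig = (2;(1))
  {3,7}:  v_{3} + v_{7} = v_{1}  →  sig = (2;(1))
  {3,8}:  v_{3} + v_{8} = v_{2}  →  sig = (2;(1))
  {6,7}:  v_{6} + v_{7} = v_{4}  →  sig = (2;(1))
  {0,4}:  v_{0} + v_{4} = v_{1} + v_{3}  →  sig = (2;(1,1))
  {2,5}:  v_{2} + v_{5} = v_{7} + v_{8}  →  sig = (2;(1,1))
  {2,7}:  v_{2} + v_{7} = v_{1} + v_{8}  →  sig = (2;(1,1))
  {3,4}:  v_{3} + v_{4} = v_{1} + v_{6}  →  sig = (2;(1,1))
  {0,5}:  v_{0} + v_{5} = 2·v_{1} + v_{8}  →  sig = (2;(1,2))
  {0,7}:  v_{0} + v_{7} = 2·v_{1} + v_{2}  →  sig = (2;(1,2))
  {0,8}:  v_{0} + v_{8} = v_{1} + 2·v_{2}  →  sig = (2;(1,2))
  {5,6}:  v_{5} + v_{6} = 2·v_{4} + v_{8}  →  sig = (2;(1,2))
  {0,6}:  v_{0} + v_{6} = 2·v_{3}  →  sig = (2;(2))
  {1,5}:  v_{1} + v_{5} = 2·v_{7}  →  sig = (2;(2))
  {1,6,8}:  v_{1} + v_{6} + v_{8} = 0  →  sig = (3;())
  {1,2,3}:  v_{1} + v_{2} + v_{3} = v_{0}  →  sig = (3;(1))
  {1,2,6}:  v_{1} + v_{2} + v_{6} = v_{3}  →  sig = (3;(1))
  {1,4,8}:  v_{1} + v_{4} + v_{8} = v_{7}  →  sig = (3;(1))
  {4,7,8}:  v_{4} + v_{7} + v_{8} = v_{5}  →  sig = (3;(1))

Hence PRS(X_Σ) =
[(2;()), (2;(1)), (2;(1)), (2;(1)), (2;(1)), (2;(1,1)), (2;(1,1)), (2;(1,1)), (2;(1,1)), (2;(1,2)), (2;(1,2)), (2;(1,2)), (2;(1,2)), (2;(2)), (2;(2)), (3;()), (3;(1)), (3;(1)), (3;(1)), (3;(1))]


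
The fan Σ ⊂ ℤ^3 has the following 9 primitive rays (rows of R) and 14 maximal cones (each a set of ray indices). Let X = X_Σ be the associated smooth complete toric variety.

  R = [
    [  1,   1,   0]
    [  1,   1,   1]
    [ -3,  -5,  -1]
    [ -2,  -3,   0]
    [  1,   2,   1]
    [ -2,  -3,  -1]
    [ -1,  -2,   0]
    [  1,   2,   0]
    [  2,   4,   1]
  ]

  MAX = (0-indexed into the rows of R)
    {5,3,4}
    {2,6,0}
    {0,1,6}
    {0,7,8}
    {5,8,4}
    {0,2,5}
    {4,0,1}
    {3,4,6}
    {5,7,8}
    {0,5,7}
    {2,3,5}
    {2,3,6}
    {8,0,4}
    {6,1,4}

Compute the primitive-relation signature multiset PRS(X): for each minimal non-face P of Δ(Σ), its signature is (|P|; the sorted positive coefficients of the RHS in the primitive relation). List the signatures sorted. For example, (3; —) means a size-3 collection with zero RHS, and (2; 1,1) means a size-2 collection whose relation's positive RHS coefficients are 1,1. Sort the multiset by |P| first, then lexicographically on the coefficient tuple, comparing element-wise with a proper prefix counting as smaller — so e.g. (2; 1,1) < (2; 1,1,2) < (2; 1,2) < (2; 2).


18 minimal non-faces of Δ(Σ) (on 9 rays):

  {6,7}:  v_{6} + v_{7} = 0  ⟹  sig = (2; —)
  {0,3}:  v_{0} + v_{3} = v_{6}  ⟹  sig = (2; 1)
  {1,5}:  v_{1} + v_{5} = v_{6}  ⟹  sig = (2; 1)
  {2,4}:  v_{2} + v_{4} = v_{3}  ⟹  sig = (2; 1)
  {2,7}:  v_{2} + v_{7} = v_{5}  ⟹  sig = (2; 1)
  {4,7}:  v_{4} + v_{7} = v_{8}  ⟹  sig = (2; 1)
  {5,6}:  v_{5} + v_{6} = v_{2}  ⟹  sig = (2; 1)
  {6,8}:  v_{6} + v_{8} = v_{4}  ⟹  sig = (2; 1)
  {1,7}:  v_{1} + v_{7} = v_{0} + v_{4}  ⟹  sig = (2; 1,1)
  {2,8}:  v_{2} + v_{8} = v_{4} + v_{5}  ⟹  sig = (2; 1,1)
  {3,7}:  v_{3} + v_{7} = v_{4} + v_{5}  ⟹  sig = (2; 1,1)
  {1,3}:  v_{1} + v_{3} = v_{4} + 2·v_{6}  ⟹  sig = (2; 1,2)
  {1,8}:  v_{1} + v_{8} = v_{0} + 2·v_{4}  ⟹  sig = (2; 1,2)
  {3,8}:  v_{3} + v_{8} = 2·v_{4} + v_{5}  ⟹  sig = (2; 1,2)
  {1,2}:  v_{1} + v_{2} = 2·v_{6}  ⟹  sig = (2; 2)
  {0,4,5}:  v_{0} + v_{4} + v_{5} = 0  ⟹  sig = (3; —)
  {0,4,6}:  v_{0} + v_{4} + v_{6} = v_{1}  ⟹  sig = (3; 1)
  {0,5,8}:  v_{0} + v_{5} + v_{8} = v_{7}  ⟹  sig = (3; 1)

Hence PRS(X_Σ) =
{ (2; —),  (2; 1) ×7,  (2; 1,1) ×3,  (2; 1,2) ×3,  (2; 2),  (3; —),  (3; 1) ×2 }


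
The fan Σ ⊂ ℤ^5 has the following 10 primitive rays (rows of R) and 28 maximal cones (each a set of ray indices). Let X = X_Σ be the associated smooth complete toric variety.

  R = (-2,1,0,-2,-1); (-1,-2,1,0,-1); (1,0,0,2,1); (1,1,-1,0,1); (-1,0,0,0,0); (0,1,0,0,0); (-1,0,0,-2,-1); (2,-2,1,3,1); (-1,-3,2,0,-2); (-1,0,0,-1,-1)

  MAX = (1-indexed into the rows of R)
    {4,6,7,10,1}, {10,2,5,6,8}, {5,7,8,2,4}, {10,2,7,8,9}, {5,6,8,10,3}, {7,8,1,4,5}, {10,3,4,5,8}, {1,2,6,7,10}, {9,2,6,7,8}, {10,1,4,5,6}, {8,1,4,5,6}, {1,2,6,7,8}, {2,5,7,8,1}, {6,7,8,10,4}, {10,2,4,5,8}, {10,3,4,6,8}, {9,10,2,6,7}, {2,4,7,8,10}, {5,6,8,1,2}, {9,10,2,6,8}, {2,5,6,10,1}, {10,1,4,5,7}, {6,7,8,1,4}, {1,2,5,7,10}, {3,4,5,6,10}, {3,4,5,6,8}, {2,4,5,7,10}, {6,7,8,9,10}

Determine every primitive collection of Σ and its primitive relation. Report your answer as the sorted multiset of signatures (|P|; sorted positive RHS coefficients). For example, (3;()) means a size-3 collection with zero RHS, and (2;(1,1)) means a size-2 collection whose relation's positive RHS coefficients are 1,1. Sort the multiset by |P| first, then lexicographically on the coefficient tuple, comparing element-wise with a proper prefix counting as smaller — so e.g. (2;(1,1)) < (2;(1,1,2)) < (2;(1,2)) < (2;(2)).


14 minimal non-faces of Δ(Σ) (on 10 rays):

  P = {3,7}:  v_{3} + v_{7} = 0 ; sig = (2;())
  P = {1,3}:  v_{1} + v_{3} = v_{5} + v_{6} ; sig = (2;(1,1))
  P = {2,3}:  v_{2} + v_{3} = v_{5} + v_{8} + v_{10} ; sig = (2;(1,1,1))
  P = {4,9}:  v_{4} + v_{9} = v_{7} + v_{8} + v_{10} ; sig = (2;(1,1,1))
  P = {3,9}:  v_{3} + v_{9} = v_{2} + v_{6} + v_{8} + v_{10} ; sig = (2;(1,1,1,1))
  P = {5,9}:  v_{5} + v_{9} = 2·v_{2} + v_{6} ; sig = (2;(1,2))
  P = {1,9}:  v_{1} + v_{9} = 2·v_{2} + 2·v_{6} + v_{7} ; sig = (2;(1,2,2))
  P = {2,4,6}:  v_{2} + v_{4} + v_{6} = 0 ; sig = (3;())
  P = {5,6,7}:  v_{5} + v_{6} + v_{7} = v_{1} ; sig = (3;(1))
  P = {1,2,4}:  v_{1} + v_{2} + v_{4} = v_{5} + v_{7} ; sig = (3;(1,1))
  P = {1,8,10}:  v_{1} + v_{8} + v_{10} = v_{2} + v_{6} ; sig = (3;(1,1))
  P = {5,7,8,10}:  v_{5} + v_{7} + v_{8} + v_{10} = v_{2} ; sig = (4;(1))
  P = {2,6,7,8,10}:  v_{2} + v_{6} + v_{7} + v_{8} + v_{10} = v_{9} ; sig = (5;(1))
  P = {4,5,6,8,10}:  v_{4} + v_{5} + v_{6} + v_{8} + v_{10} = v_{3} ; sig = (5;(1))

so the primitive-relation signature multiset is
[(2;()), (2;(1,1)), (2;(1,1,1)), (2;(1,1,1)), (2;(1,1,1,1)), (2;(1,2)), (2;(1,2,2)), (3;()), (3;(1)), (3;(1,1)), (3;(1,1)), (4;(1)), (5;(1)), (5;(1))]


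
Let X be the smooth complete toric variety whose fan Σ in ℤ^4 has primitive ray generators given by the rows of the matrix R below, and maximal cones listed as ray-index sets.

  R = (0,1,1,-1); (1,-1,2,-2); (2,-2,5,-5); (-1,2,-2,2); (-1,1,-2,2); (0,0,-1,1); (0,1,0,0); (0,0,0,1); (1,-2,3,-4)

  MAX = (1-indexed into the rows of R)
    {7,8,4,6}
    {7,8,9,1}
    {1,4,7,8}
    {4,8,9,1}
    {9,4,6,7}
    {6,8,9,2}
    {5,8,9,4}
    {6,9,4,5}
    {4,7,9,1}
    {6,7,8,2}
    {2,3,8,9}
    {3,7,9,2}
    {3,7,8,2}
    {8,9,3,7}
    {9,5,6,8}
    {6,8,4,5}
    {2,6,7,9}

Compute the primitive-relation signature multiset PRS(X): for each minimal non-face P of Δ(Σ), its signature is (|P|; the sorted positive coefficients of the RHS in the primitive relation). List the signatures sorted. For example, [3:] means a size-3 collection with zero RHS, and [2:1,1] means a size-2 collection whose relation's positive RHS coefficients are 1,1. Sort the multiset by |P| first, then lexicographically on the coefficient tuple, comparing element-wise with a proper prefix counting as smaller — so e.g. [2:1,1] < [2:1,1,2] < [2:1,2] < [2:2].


Δ(Σ) — 9 vertices, 14 min non-faces:

  {2,5}:  v_{2} + v_{5} = 0  ⇒ sig = [2:]
  {1,6}:  v_{1} + v_{6} = v_{7}  ⇒ sig = [2:1]
  {2,4}:  v_{2} + v_{4} = v_{7}  ⇒ sig = [2:1]
  {5,7}:  v_{5} + v_{7} = v_{4}  ⇒ sig = [2:1]
  {3,5}:  v_{3} + v_{5} = v_{7} + v_{8} + v_{9}  ⇒ sig = [2:1,1,1]
  {1,2}:  v_{1} + v_{2} = 2·v_{7} + v_{8} + v_{9}  ⇒ sig = [2:1,1,2]
  {1,5}:  v_{1} + v_{5} = 2·v_{4} + v_{8} + v_{9}  ⇒ sig = [2:1,1,2]
  {3,4}:  v_{3} + v_{4} = 2·v_{7} + v_{8} + v_{9}  ⇒ sig = [2:1,1,2]
  {3,6}:  v_{3} + v_{6} = 2·v_{2}  ⇒ sig = [2:2]
  {1,3}:  v_{1} + v_{3} = 3·v_{7} + 2·v_{8} + 2·v_{9}  ⇒ sig = [2:2,2,3]
  {4,6,8,9}:  v_{4} + v_{6} + v_{8} + v_{9} = 0  ⇒ sig = [4:]
  {2,7,8,9}:  v_{2} + v_{7} + v_{8} + v_{9} = v_{3}  ⇒ sig = [4:1]
  {4,7,8,9}:  v_{4} + v_{7} + v_{8} + v_{9} = v_{1}  ⇒ sig = [4:1]
  {6,7,8,9}:  v_{6} + v_{7} + v_{8} + v_{9} = v_{2}  ⇒ sig = [4:1]

Hence PRS(X_Σ) =
    |P|=2: 10 collections, coeffs (), (1), (1), (1), (1,1,1), (1,1,2), (1,1,2), (1,1,2), (2), (2,2,3)
    |P|=4: 4 collections, coeffs (), (1), (1), (1)
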